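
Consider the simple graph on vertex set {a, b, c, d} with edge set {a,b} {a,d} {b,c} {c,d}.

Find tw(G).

A width-2 tree decomposition is:
Bags: B1 = {a, b, c}  B2 = {a, c, d}
Tree: B1–B2
The largest bag has 3 vertices, giving width 2; this decomposition certifies tw(G) ≤ 2. The edges a–b–c–d–a form a cycle, so G is not a tree and its treewidth is at least 2. Hence tw(G) = 2 exactly.

2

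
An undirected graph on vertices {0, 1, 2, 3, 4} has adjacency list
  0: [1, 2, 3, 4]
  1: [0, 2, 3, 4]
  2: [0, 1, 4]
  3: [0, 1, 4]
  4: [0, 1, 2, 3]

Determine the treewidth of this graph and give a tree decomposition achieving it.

Each bag holds 4 vertices, so the decomposition has width 3, which upper-bounds the treewidth. Conversely, {0, 1, 2, 4} is a clique of size 4, and the vertices of any clique must share a bag in every tree decomposition; so some bag has ≥ 4 vertices and tw(G) ≥ 3. Hence tw(G) = 3 exactly.

Treewidth 3.
One such decomposition:
Bags: B1 = {0, 1, 2, 4}  B2 = {0, 1, 3, 4}
Tree: B1–B2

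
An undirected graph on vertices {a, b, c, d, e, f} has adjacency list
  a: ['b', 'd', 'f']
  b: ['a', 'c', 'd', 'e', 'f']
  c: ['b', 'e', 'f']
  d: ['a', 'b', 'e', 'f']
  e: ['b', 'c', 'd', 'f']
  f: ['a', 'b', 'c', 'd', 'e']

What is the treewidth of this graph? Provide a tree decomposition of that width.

Each bag holds 4 vertices, so the decomposition has width 3, which upper-bounds the treewidth. On the other hand G contains the 4-clique {b, d, e, f}. A clique must lie in a single bag of any decomposition, so no decomposition can have width below 3. Hence tw(G) = 3 exactly.

Treewidth 3.
One optimal decomposition is:
Bags: B1 = {b, c, e, f}  B2 = {b, d, e, f}  B3 = {a, b, d, f}
Tree: B1–B2, B2–B3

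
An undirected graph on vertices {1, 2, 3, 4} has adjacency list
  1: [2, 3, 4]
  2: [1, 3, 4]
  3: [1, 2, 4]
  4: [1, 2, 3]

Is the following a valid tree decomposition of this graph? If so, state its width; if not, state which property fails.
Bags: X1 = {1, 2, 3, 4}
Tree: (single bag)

Yes; width 3.

Vertex coverage: the bags together contain {1, 2, 3, 4}, the full vertex set. Edge coverage: each edge of G has both endpoints in at least one bag. Running intersection: for every vertex, the bags containing it form a connected subtree. All three properties hold, so this is a valid tree decomposition of width max|bag| − 1 = 3, and hence tw(G) ≤ 3.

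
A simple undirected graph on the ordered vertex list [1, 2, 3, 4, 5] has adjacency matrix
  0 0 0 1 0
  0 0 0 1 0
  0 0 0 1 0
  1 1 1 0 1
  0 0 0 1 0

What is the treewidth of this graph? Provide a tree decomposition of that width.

Every bag has size at most 2, so the width is 2 − 1 = 1 and tw(G) ≤ 1. Since G has at least one edge (e.g. 4–1), it is not an edgeless graph, so tw(G) ≥ 1. The upper and lower bounds meet at 1, so that is the treewidth.

Treewidth 1.
One such decomposition:
Bags: B1 = {1, 4}  B2 = {4, 5}  B3 = {2, 4}  B4 = {3, 4}
Tree: B1–B2, B2–B3, B1–B4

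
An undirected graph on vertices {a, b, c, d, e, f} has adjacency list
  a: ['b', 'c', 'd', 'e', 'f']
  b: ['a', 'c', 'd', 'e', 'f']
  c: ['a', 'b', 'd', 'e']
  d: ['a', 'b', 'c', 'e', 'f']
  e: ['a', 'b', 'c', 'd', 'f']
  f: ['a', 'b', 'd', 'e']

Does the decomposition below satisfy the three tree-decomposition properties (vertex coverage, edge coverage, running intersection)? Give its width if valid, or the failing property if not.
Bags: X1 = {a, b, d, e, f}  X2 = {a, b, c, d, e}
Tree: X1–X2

Yes; width 4.

Every vertex of G appears in some bag (union = {a, b, c, d, e, f}); every edge is covered by a bag; and for each vertex v the set of bags containing v is connected in the bag tree. The decomposition is therefore valid. The largest bag has 5 vertices, so the width is 4.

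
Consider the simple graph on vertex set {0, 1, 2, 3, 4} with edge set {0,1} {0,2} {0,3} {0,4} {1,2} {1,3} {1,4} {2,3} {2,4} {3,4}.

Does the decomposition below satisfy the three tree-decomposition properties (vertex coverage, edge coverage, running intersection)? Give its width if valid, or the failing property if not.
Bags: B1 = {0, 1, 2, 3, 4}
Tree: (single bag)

Yes; width 4.

Checking the three conditions: (i) the bags cover all of {0, 1, 2, 3, 4}; (ii) for each edge, some bag contains both endpoints; (iii) the bags containing any fixed vertex form a subtree. All hold, so the decomposition is valid with width 5 − 1 = 4.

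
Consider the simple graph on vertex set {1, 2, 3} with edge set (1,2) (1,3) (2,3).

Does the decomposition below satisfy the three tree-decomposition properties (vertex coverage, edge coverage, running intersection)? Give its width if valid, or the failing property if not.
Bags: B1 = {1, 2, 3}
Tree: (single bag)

Yes; width 2.

Checking the three conditions: (i) the bags cover all of {1, 2, 3}; (ii) for each edge, some bag contains both endpoints; (iii) the bags containing any fixed vertex form a subtree. All hold, so the decomposition is valid with width 3 − 1 = 2.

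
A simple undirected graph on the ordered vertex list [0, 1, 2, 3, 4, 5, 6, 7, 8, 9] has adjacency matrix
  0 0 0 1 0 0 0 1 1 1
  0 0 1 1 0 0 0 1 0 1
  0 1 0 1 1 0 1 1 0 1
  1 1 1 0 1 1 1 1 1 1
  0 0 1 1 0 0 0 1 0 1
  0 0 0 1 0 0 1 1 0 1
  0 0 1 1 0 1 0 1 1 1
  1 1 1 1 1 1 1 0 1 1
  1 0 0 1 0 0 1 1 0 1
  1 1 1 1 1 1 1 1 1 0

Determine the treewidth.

A width-4 tree decomposition is:
Bags: B1 = {3, 6, 7, 8, 9}  B2 = {2, 3, 6, 7, 9}  B3 = {2, 3, 4, 7, 9}  B4 = {1, 2, 3, 7, 9}  B5 = {0, 3, 7, 8, 9}  B6 = {3, 5, 6, 7, 9}
Tree: B1–B2, B2–B3, B2–B4, B1–B5, B2–B6
The largest bag has 5 vertices, giving width 4; this decomposition certifies tw(G) ≤ 4. On the other hand G contains the 5-clique {0, 3, 7, 8, 9}. A clique must lie in a single bag of any decomposition, so no decomposition can have width below 4. Combining the bounds, tw(G) = 4.

4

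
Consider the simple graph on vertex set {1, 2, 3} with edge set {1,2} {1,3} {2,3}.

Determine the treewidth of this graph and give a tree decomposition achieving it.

Treewidth 2.
One optimal decomposition is:
Bags: B1 = {1, 2, 3}
Tree: (single bag)

With just one bag of size 3, the width is 3 − 1 = 2, so tw(G) ≤ 2. On the other hand G contains the 3-clique {1, 2, 3}. A clique must lie in a single bag of any decomposition, so no decomposition can have width below 2. The upper and lower bounds meet at 2, so that is the treewidth.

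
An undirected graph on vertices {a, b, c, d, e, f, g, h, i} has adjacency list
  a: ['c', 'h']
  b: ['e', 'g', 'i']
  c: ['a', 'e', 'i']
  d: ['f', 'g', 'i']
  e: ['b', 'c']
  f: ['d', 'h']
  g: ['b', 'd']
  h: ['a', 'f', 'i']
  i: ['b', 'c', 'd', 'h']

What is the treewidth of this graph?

3

A width-3 tree decomposition is:
Bags: B1 = {a, d, f, h}  B2 = {a, d, h, i}  B3 = {a, c, d, i}  B4 = {c, d, g, i}  B5 = {b, c, g, i}  B6 = {b, c, e, g}
Tree: B1–B2, B2–B3, B3–B4, B4–B5, B5–B6
The largest bag has 4 vertices, giving width 3; this decomposition certifies tw(G) ≤ 3. For the lower bound: the 4 vertex sets {a,f,h}, {d}, {i}, {b,c,e,g} are disjoint, each induces a connected subgraph, and every pair is joined by at least one edge of G. Contracting each set to a single vertex therefore yields K_{4} as a minor, and since treewidth is minor-monotone, tw(G) ≥ tw(K_{4}) = 3. Hence tw(G) = 3 exactly.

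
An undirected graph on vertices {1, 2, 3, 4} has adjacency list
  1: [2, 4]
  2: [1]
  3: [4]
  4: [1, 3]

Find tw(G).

1

A width-1 tree decomposition is:
Bags: B1 = {1, 4}  B2 = {1, 2}  B3 = {3, 4}
Tree: B1–B2, B1–B3
Each bag holds 2 vertices, so the decomposition has width 1, which upper-bounds the treewidth. Since G has at least one edge (e.g. 4–1), it is not an edgeless graph, so tw(G) ≥ 1. Hence tw(G) = 1 exactly.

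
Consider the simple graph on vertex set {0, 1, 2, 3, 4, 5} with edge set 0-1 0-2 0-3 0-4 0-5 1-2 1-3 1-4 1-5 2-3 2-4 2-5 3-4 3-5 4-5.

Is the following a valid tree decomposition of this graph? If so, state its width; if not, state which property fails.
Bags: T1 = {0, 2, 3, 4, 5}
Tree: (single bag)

No — vertex 1 appears in no bag.

A tree decomposition must satisfy three properties: every vertex lies in some bag; for every edge, both endpoints lie together in some bag; and for every vertex, the bags containing it form a connected subtree. Here vertex 1 appears in no bag, so the decomposition is invalid.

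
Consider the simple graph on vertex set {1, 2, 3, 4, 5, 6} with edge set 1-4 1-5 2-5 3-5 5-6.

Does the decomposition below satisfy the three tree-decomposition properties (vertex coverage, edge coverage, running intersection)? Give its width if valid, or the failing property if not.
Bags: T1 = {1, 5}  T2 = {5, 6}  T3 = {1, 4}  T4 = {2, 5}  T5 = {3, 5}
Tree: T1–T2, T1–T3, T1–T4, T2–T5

Checking the three conditions: (i) the bags cover all of {1, 2, 3, 4, 5, 6}; (ii) for each edge, some bag contains both endpoints; (iii) the bags containing any fixed vertex form a subtree. All hold, so the decomposition is valid with width 2 − 1 = 1.

Yes; width 1.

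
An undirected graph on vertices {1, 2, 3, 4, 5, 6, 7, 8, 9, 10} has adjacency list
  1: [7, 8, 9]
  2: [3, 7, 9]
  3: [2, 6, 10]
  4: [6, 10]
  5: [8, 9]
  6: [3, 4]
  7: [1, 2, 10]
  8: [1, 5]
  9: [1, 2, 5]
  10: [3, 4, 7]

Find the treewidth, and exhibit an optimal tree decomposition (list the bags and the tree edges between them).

Every bag has size at most 3, so the width is 3 − 1 = 2 and tw(G) ≤ 2. Since 8–5–9–1–8 is a cycle in G, G is not acyclic. Forests are exactly the graphs of treewidth ≤ 1, so tw(G) ≥ 2. Hence tw(G) = 2 exactly.

Treewidth 2.
Bags: B1 = {1, 5, 8}  B2 = {1, 5, 9}  B3 = {1, 7, 9}  B4 = {2, 7, 9}  B5 = {2, 7, 10}  B6 = {2, 3, 10}  B7 = {3, 4, 10}  B8 = {3, 4, 6}
Tree: B1–B2, B2–B3, B3–B4, B4–B5, B5–B6, B6–B7, B7–B8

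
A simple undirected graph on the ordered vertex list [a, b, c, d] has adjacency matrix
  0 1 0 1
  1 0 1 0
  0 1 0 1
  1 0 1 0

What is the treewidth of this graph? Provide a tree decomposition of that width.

The largest bag has 3 vertices, giving width 2; this decomposition certifies tw(G) ≤ 2. Since a–b–c–d–a is a cycle in G, G is not acyclic. Forests are exactly the graphs of treewidth ≤ 1, so tw(G) ≥ 2. The upper and lower bounds meet at 2, so that is the treewidth.

Treewidth 2.
Bags: B1 = {a, b, c}  B2 = {a, c, d}
Tree: B1–B2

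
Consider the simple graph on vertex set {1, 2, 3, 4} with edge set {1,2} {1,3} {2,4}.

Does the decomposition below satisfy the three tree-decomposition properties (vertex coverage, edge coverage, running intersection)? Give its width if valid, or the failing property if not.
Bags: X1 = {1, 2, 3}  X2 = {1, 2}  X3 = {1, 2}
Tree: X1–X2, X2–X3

A tree decomposition must satisfy three properties: every vertex lies in some bag; for every edge, both endpoints lie together in some bag; and for every vertex, the bags containing it form a connected subtree. Here vertex 4 appears in no bag, so the decomposition is invalid.

No — vertex 4 appears in no bag.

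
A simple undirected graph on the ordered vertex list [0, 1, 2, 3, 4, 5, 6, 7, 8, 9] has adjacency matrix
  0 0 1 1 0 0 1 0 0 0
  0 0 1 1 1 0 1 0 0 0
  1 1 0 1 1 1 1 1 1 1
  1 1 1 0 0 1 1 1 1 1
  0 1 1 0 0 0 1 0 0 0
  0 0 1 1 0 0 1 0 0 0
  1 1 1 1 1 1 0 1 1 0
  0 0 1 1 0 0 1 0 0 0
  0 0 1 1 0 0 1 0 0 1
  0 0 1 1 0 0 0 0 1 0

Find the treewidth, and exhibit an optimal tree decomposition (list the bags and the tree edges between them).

Each bag holds 4 vertices, so the decomposition has width 3, which upper-bounds the treewidth. On the other hand G contains the 4-clique {2, 3, 8, 9}. A clique must lie in a single bag of any decomposition, so no decomposition can have width below 3. The upper and lower bounds meet at 3, so that is the treewidth.

Treewidth 3.
One optimal decomposition is:
Bags: B1 = {0, 2, 3, 6}  B2 = {1, 2, 3, 6}  B3 = {1, 2, 4, 6}  B4 = {2, 3, 6, 8}  B5 = {2, 3, 8, 9}  B6 = {2, 3, 5, 6}  B7 = {2, 3, 6, 7}
Tree: B1–B2, B2–B3, B1–B4, B4–B5, B1–B6, B1–B7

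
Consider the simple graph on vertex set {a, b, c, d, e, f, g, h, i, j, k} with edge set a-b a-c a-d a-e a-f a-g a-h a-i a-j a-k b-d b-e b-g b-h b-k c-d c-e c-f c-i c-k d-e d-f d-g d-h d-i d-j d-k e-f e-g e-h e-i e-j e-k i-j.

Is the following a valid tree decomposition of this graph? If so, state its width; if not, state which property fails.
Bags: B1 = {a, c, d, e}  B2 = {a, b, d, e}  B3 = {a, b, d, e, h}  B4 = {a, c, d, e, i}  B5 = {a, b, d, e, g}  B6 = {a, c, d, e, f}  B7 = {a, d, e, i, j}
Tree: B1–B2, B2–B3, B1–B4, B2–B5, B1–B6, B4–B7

A tree decomposition must satisfy three properties: every vertex lies in some bag; for every edge, both endpoints lie together in some bag; and for every vertex, the bags containing it form a connected subtree. Here vertex k appears in no bag, so the decomposition is invalid.

No — vertex k appears in no bag.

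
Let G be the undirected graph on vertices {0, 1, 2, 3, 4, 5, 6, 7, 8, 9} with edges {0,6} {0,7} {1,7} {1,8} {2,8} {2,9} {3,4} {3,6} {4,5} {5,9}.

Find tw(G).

2

A width-2 tree decomposition is:
Bags: B1 = {0, 3, 6}  B2 = {0, 3, 4}  B3 = {0, 4, 5}  B4 = {0, 5, 9}  B5 = {0, 2, 9}  B6 = {0, 2, 8}  B7 = {0, 1, 8}  B8 = {0, 1, 7}
Tree: B1–B2, B2–B3, B3–B4, B4–B5, B5–B6, B6–B7, B7–B8
The largest bag has 3 vertices, giving width 2; this decomposition certifies tw(G) ≤ 2. The edges 0–6–3–4–5–9–2–8–1–7–0 form a cycle, so G is not a tree and its treewidth is at least 2. The upper and lower bounds meet at 2, so that is the treewidth.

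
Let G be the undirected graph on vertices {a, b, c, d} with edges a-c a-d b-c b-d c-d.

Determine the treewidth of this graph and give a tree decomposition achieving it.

The largest bag has 3 vertices, giving width 2; this decomposition certifies tw(G) ≤ 2. Conversely, {a, c, d} is a clique of size 3, and the vertices of any clique must share a bag in every tree decomposition; so some bag has ≥ 3 vertices and tw(G) ≥ 2. The upper and lower bounds meet at 2, so that is the treewidth.

Treewidth 2.
One such decomposition:
Bags: B1 = {b, c, d}  B2 = {a, c, d}
Tree: B1–B2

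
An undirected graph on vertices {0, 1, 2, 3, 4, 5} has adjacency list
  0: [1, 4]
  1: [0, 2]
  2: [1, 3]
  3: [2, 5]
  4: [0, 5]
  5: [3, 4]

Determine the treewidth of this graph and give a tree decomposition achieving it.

Treewidth 2.
Bags: B1 = {0, 1, 2}  B2 = {0, 2, 4}  B3 = {2, 4, 5}  B4 = {2, 3, 5}
Tree: B1–B2, B2–B3, B3–B4

Every bag has size at most 3, so the width is 3 − 1 = 2 and tw(G) ≤ 2. The edges 2–1–0–4–5–3–2 form a cycle, so G is not a tree and its treewidth is at least 2. Therefore the treewidth is 2.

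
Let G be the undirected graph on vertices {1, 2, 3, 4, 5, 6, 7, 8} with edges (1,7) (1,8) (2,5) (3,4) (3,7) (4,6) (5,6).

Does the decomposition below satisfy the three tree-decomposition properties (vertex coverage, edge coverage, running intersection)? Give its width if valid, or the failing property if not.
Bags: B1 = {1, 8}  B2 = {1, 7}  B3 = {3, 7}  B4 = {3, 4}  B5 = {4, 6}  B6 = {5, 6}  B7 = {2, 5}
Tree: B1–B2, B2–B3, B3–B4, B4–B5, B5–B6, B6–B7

Every vertex of G appears in some bag (union = {1, 2, 3, 4, 5, 6, 7, 8}); every edge is covered by a bag; and for each vertex v the set of bags containing v is connected in the bag tree. The decomposition is therefore valid. The largest bag has 2 vertices, so the width is 1.

Yes; width 1.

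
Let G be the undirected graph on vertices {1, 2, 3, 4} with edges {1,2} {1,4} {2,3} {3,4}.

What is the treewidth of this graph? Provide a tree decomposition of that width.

Treewidth 2.
One optimal decomposition is:
Bags: B1 = {2, 3, 4}  B2 = {1, 2, 4}
Tree: B1–B2

The largest bag has 3 vertices, giving width 2; this decomposition certifies tw(G) ≤ 2. For the lower bound, G contains the cycle 4–3–2–1–4, so G is not a forest; only forests have treewidth ≤ 1, hence tw(G) ≥ 2. Combining the bounds, tw(G) = 2.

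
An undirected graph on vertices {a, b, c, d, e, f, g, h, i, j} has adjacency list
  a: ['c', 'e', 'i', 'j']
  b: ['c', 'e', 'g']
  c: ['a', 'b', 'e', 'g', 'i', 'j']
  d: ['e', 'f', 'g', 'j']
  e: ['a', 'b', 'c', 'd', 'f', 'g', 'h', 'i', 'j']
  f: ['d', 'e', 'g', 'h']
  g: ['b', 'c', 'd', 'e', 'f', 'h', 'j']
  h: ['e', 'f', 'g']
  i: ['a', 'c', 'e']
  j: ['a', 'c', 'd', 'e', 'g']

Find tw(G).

A width-3 tree decomposition is:
Bags: B1 = {c, e, g, j}  B2 = {b, c, e, g}  B3 = {d, e, g, j}  B4 = {d, e, f, g}  B5 = {a, c, e, j}  B6 = {a, c, e, i}  B7 = {e, f, g, h}
Tree: B1–B2, B1–B3, B3–B4, B1–B5, B5–B6, B4–B7
Each bag holds 4 vertices, so the decomposition has width 3, which upper-bounds the treewidth. On the other hand G contains the 4-clique {d, e, g, j}. A clique must lie in a single bag of any decomposition, so no decomposition can have width below 3. The upper and lower bounds meet at 3, so that is the treewidth.

3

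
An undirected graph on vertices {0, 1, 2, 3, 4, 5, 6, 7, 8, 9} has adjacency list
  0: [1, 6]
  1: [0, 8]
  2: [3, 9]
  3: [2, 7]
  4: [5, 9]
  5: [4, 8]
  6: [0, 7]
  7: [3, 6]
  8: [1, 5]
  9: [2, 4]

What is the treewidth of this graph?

2

A width-2 tree decomposition is:
Bags: B1 = {4, 5, 8}  B2 = {4, 8, 9}  B3 = {2, 8, 9}  B4 = {2, 3, 8}  B5 = {3, 7, 8}  B6 = {6, 7, 8}  B7 = {0, 6, 8}  B8 = {0, 1, 8}
Tree: B1–B2, B2–B3, B3–B4, B4–B5, B5–B6, B6–B7, B7–B8
Every bag has size at most 3, so the width is 3 − 1 = 2 and tw(G) ≤ 2. For the lower bound, G contains the cycle 8–5–4–9–2–3–7–6–0–1–8, so G is not a forest; only forests have treewidth ≤ 1, hence tw(G) ≥ 2. The upper and lower bounds meet at 2, so that is the treewidth.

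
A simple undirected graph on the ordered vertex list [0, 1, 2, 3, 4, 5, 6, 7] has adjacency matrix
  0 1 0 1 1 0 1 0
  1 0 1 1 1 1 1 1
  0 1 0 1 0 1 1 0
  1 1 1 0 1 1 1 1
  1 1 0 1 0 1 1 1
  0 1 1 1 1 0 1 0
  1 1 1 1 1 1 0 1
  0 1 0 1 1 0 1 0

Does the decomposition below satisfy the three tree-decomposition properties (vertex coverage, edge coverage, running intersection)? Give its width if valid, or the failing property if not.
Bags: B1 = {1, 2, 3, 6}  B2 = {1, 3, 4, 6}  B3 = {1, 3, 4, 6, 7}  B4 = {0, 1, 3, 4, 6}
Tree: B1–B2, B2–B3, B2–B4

No — vertex 5 appears in no bag.

A tree decomposition must satisfy three properties: every vertex lies in some bag; for every edge, both endpoints lie together in some bag; and for every vertex, the bags containing it form a connected subtree. Here vertex 5 appears in no bag, so the decomposition is invalid.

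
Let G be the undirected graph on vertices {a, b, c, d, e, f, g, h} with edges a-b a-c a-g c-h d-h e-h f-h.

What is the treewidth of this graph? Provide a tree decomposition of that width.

Each bag holds 2 vertices, so the decomposition has width 1, which upper-bounds the treewidth. Since G has at least one edge (e.g. b–a), it is not an edgeless graph, so tw(G) ≥ 1. Therefore the treewidth is 1.

Treewidth 1.
One optimal decomposition is:
Bags: B1 = {a, b}  B2 = {a, c}  B3 = {a, g}  B4 = {c, h}  B5 = {e, h}  B6 = {d, h}  B7 = {f, h}
Tree: B1–B2, B2–B3, B2–B4, B4–B5, B5–B6, B5–B7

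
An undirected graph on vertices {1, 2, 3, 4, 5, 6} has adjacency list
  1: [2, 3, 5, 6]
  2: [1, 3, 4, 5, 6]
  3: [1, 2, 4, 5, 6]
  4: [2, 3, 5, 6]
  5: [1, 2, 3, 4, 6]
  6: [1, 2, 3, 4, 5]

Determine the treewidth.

A width-4 tree decomposition is:
Bags: B1 = {2, 3, 4, 5, 6}  B2 = {1, 2, 3, 5, 6}
Tree: B1–B2
The largest bag has 5 vertices, giving width 4; this decomposition certifies tw(G) ≤ 4. Conversely, {1, 2, 3, 5, 6} is a clique of size 5, and the vertices of any clique must share a bag in every tree decomposition; so some bag has ≥ 5 vertices and tw(G) ≥ 4. Therefore the treewidth is 4.

4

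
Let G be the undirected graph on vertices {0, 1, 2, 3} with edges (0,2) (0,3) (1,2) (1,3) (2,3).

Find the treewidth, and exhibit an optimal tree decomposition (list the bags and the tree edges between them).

Treewidth 2.
One optimal decomposition is:
Bags: B1 = {0, 2, 3}  B2 = {1, 2, 3}
Tree: B1–B2

Every bag has size at most 3, so the width is 3 − 1 = 2 and tw(G) ≤ 2. Conversely, {0, 2, 3} is a clique of size 3, and the vertices of any clique must share a bag in every tree decomposition; so some bag has ≥ 3 vertices and tw(G) ≥ 2. Hence tw(G) = 2 exactly.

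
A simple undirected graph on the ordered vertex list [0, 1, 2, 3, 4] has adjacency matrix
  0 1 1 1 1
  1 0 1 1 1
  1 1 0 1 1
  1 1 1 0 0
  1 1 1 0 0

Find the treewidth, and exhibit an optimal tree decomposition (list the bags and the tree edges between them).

Each bag holds 4 vertices, so the decomposition has width 3, which upper-bounds the treewidth. For the lower bound, the 4 vertices {0, 1, 2, 3} are pairwise adjacent, and any tree decomposition puts a clique entirely inside one bag — forcing width ≥ 3. Therefore the treewidth is 3.

Treewidth 3.
One such decomposition:
Bags: B1 = {0, 1, 2, 3}  B2 = {0, 1, 2, 4}
Tree: B1–B2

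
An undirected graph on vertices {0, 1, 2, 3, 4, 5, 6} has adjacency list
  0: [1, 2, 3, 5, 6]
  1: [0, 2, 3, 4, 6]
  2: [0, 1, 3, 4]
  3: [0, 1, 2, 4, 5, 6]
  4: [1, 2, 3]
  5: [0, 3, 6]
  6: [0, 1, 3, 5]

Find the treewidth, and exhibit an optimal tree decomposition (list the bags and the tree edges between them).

The largest bag has 4 vertices, giving width 3; this decomposition certifies tw(G) ≤ 3. Conversely, {0, 1, 2, 3} is a clique of size 4, and the vertices of any clique must share a bag in every tree decomposition; so some bag has ≥ 4 vertices and tw(G) ≥ 3. Therefore the treewidth is 3.

Treewidth 3.
One such decomposition:
Bags: B1 = {1, 2, 3, 4}  B2 = {0, 1, 2, 3}  B3 = {0, 1, 3, 6}  B4 = {0, 3, 5, 6}
Tree: B1–B2, B2–B3, B3–B4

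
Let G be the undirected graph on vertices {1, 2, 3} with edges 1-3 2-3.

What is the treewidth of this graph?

A width-1 tree decomposition is:
Bags: B1 = {2, 3}  B2 = {1, 3}
Tree: B1–B2
Every bag has size at most 2, so the width is 2 − 1 = 1 and tw(G) ≤ 1. Any graph with an edge has treewidth ≥ 1, and G has the edge 2–3. Combining the bounds, tw(G) = 1.

1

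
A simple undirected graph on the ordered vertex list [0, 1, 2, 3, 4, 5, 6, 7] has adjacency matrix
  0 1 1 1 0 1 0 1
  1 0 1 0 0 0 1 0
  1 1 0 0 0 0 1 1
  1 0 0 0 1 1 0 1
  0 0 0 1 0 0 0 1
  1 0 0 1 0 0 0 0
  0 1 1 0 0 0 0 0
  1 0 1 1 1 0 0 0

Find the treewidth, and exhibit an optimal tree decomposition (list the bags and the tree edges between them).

Every bag has size at most 3, so the width is 3 − 1 = 2 and tw(G) ≤ 2. Conversely, {0, 1, 2} is a clique of size 3, and the vertices of any clique must share a bag in every tree decomposition; so some bag has ≥ 3 vertices and tw(G) ≥ 2. Therefore the treewidth is 2.

Treewidth 2.
One optimal decomposition is:
Bags: B1 = {0, 3, 7}  B2 = {3, 4, 7}  B3 = {0, 2, 7}  B4 = {0, 1, 2}  B5 = {1, 2, 6}  B6 = {0, 3, 5}
Tree: B1–B2, B1–B3, B3–B4, B4–B5, B1–B6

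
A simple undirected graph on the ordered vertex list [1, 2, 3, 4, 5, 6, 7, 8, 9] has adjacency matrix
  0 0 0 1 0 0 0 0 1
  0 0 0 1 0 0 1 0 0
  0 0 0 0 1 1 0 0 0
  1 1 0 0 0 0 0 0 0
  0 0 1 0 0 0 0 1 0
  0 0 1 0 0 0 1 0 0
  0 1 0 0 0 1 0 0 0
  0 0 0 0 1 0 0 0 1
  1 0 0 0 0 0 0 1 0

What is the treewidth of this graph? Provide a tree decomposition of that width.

The largest bag has 3 vertices, giving width 2; this decomposition certifies tw(G) ≤ 2. For the lower bound, G contains the cycle 7–6–3–5–8–9–1–4–2–7, so G is not a forest; only forests have treewidth ≤ 1, hence tw(G) ≥ 2. Hence tw(G) = 2 exactly.

Treewidth 2.
One such decomposition:
Bags: B1 = {3, 6, 7}  B2 = {3, 5, 7}  B3 = {5, 7, 8}  B4 = {7, 8, 9}  B5 = {1, 7, 9}  B6 = {1, 4, 7}  B7 = {2, 4, 7}
Tree: B1–B2, B2–B3, B3–B4, B4–B5, B5–B6, B6–B7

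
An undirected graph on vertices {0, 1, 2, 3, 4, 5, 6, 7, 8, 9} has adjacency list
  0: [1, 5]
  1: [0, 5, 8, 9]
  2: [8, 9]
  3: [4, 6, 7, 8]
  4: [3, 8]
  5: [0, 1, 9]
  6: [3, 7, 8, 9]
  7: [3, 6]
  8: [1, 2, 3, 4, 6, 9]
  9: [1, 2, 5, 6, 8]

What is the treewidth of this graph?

A width-2 tree decomposition is:
Bags: B1 = {6, 8, 9}  B2 = {3, 6, 8}  B3 = {3, 4, 8}  B4 = {3, 6, 7}  B5 = {1, 8, 9}  B6 = {2, 8, 9}  B7 = {1, 5, 9}  B8 = {0, 1, 5}
Tree: B1–B2, B2–B3, B2–B4, B1–B5, B5–B6, B5–B7, B7–B8
Every bag has size at most 3, so the width is 3 − 1 = 2 and tw(G) ≤ 2. On the other hand G contains the 3-clique {0, 1, 5}. A clique must lie in a single bag of any decomposition, so no decomposition can have width below 2. Combining the bounds, tw(G) = 2.

2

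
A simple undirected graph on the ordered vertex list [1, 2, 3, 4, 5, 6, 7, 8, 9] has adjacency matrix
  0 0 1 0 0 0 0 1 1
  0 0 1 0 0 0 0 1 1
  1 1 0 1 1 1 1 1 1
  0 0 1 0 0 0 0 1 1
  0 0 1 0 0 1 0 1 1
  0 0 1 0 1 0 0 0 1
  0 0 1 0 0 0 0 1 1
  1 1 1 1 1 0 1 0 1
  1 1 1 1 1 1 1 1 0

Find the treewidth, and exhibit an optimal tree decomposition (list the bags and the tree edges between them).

The largest bag has 4 vertices, giving width 3; this decomposition certifies tw(G) ≤ 3. For the lower bound, the 4 vertices {1, 3, 8, 9} are pairwise adjacent, and any tree decomposition puts a clique entirely inside one bag — forcing width ≥ 3. Combining the bounds, tw(G) = 3.

Treewidth 3.
One optimal decomposition is:
Bags: B1 = {2, 3, 8, 9}  B2 = {3, 5, 8, 9}  B3 = {3, 7, 8, 9}  B4 = {1, 3, 8, 9}  B5 = {3, 4, 8, 9}  B6 = {3, 5, 6, 9}
Tree: B1–B2, B1–B3, B1–B4, B2–B5, B2–B6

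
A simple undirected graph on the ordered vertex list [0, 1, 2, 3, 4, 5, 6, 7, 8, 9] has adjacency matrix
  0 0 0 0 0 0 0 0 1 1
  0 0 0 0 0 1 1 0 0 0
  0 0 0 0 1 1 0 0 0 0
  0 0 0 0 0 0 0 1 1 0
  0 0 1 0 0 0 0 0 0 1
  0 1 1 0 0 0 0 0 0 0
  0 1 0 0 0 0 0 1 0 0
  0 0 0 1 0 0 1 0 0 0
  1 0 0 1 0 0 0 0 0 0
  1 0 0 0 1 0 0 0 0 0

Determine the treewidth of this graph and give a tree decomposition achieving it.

Each bag holds 3 vertices, so the decomposition has width 2, which upper-bounds the treewidth. For the lower bound, G contains the cycle 0–8–3–7–6–1–5–2–4–9–0, so G is not a forest; only forests have treewidth ≤ 1, hence tw(G) ≥ 2. Combining the bounds, tw(G) = 2.

Treewidth 2.
One such decomposition:
Bags: B1 = {0, 3, 8}  B2 = {0, 3, 7}  B3 = {0, 6, 7}  B4 = {0, 1, 6}  B5 = {0, 1, 5}  B6 = {0, 2, 5}  B7 = {0, 2, 4}  B8 = {0, 4, 9}
Tree: B1–B2, B2–B3, B3–B4, B4–B5, B5–B6, B6–B7, B7–B8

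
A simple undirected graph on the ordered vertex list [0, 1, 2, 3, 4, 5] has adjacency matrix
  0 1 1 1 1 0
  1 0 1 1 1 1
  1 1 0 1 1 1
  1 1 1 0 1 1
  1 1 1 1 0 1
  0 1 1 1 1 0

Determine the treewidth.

4

A width-4 tree decomposition is:
Bags: B1 = {1, 2, 3, 4, 5}  B2 = {0, 1, 2, 3, 4}
Tree: B1–B2
Every bag has size at most 5, so the width is 5 − 1 = 4 and tw(G) ≤ 4. Conversely, {0, 1, 2, 3, 4} is a clique of size 5, and the vertices of any clique must share a bag in every tree decomposition; so some bag has ≥ 5 vertices and tw(G) ≥ 4. Hence tw(G) = 4 exactly.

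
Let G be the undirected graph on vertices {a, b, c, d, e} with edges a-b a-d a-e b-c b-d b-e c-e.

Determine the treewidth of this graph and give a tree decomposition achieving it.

Every bag has size at most 3, so the width is 3 − 1 = 2 and tw(G) ≤ 2. For the lower bound, the 3 vertices {a, b, d} are pairwise adjacent, and any tree decomposition puts a clique entirely inside one bag — forcing width ≥ 2. The upper and lower bounds meet at 2, so that is the treewidth.

Treewidth 2.
One optimal decomposition is:
Bags: B1 = {b, c, e}  B2 = {a, b, e}  B3 = {a, b, d}
Tree: B1–B2, B2–B3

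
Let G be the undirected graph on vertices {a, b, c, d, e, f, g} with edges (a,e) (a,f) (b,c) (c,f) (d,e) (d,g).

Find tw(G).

1

A width-1 tree decomposition is:
Bags: B1 = {d, g}  B2 = {d, e}  B3 = {a, e}  B4 = {a, f}  B5 = {c, f}  B6 = {b, c}
Tree: B1–B2, B2–B3, B3–B4, B4–B5, B5–B6
Every bag has size at most 2, so the width is 2 − 1 = 1 and tw(G) ≤ 1. G has an edge, so its treewidth is at least 1. Combining the bounds, tw(G) = 1.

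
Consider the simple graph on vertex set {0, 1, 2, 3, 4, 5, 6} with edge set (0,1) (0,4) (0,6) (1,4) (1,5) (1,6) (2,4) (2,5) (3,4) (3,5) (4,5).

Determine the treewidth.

A width-2 tree decomposition is:
Bags: B1 = {1, 4, 5}  B2 = {0, 1, 4}  B3 = {0, 1, 6}  B4 = {2, 4, 5}  B5 = {3, 4, 5}
Tree: B1–B2, B2–B3, B1–B4, B1–B5
The largest bag has 3 vertices, giving width 2; this decomposition certifies tw(G) ≤ 2. On the other hand G contains the 3-clique {0, 1, 4}. A clique must lie in a single bag of any decomposition, so no decomposition can have width below 2. Hence tw(G) = 2 exactly.

2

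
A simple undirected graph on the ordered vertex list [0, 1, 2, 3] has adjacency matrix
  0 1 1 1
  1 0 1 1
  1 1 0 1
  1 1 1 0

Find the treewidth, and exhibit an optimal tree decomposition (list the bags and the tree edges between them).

A single bag containing all 4 vertices is trivially a valid decomposition of width 3. For the lower bound, the 4 vertices {0, 1, 2, 3} are pairwise adjacent, and any tree decomposition puts a clique entirely inside one bag — forcing width ≥ 3. Hence tw(G) = 3 exactly.

Treewidth 3.
Bags: B1 = {0, 1, 2, 3}
Tree: (single bag)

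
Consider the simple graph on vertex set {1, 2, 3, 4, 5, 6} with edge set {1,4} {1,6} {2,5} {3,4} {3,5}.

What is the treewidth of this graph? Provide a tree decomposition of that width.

Treewidth 1.
Bags: B1 = {1, 6}  B2 = {1, 4}  B3 = {3, 4}  B4 = {3, 5}  B5 = {2, 5}
Tree: B1–B2, B2–B3, B3–B4, B4–B5

Every bag has size at most 2, so the width is 2 − 1 = 1 and tw(G) ≤ 1. G has an edge, so its treewidth is at least 1. Hence tw(G) = 1 exactly.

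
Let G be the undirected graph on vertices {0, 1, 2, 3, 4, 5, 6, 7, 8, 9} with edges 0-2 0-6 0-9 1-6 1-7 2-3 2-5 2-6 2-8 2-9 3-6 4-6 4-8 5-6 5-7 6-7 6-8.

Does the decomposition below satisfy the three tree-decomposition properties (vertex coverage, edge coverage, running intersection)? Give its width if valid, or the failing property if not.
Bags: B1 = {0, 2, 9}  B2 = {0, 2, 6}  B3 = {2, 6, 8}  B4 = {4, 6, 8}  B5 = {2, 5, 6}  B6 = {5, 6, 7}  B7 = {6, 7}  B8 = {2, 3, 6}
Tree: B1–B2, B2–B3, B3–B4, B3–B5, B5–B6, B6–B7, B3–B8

No — vertex 1 appears in no bag.

A tree decomposition must satisfy three properties: every vertex lies in some bag; for every edge, both endpoints lie together in some bag; and for every vertex, the bags containing it form a connected subtree. Here vertex 1 appears in no bag, so the decomposition is invalid.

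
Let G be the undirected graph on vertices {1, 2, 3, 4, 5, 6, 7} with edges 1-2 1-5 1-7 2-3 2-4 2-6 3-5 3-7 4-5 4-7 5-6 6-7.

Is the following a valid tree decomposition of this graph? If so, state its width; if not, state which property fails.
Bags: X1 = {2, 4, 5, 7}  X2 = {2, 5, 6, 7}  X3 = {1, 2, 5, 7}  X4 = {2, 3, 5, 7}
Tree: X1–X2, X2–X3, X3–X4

Yes; width 3.

Every vertex of G appears in some bag (union = {1, 2, 3, 4, 5, 6, 7}); every edge is covered by a bag; and for each vertex v the set of bags containing v is connected in the bag tree. The decomposition is therefore valid. The largest bag has 4 vertices, so the width is 3.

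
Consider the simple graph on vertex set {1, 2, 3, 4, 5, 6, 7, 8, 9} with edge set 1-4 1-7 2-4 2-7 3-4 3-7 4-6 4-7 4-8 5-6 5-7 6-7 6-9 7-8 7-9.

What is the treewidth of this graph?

A width-2 tree decomposition is:
Bags: B1 = {4, 7, 8}  B2 = {3, 4, 7}  B3 = {4, 6, 7}  B4 = {6, 7, 9}  B5 = {5, 6, 7}  B6 = {1, 4, 7}  B7 = {2, 4, 7}
Tree: B1–B2, B2–B3, B3–B4, B3–B5, B1–B6, B3–B7
Every bag has size at most 3, so the width is 3 − 1 = 2 and tw(G) ≤ 2. For the lower bound, the 3 vertices {6, 7, 9} are pairwise adjacent, and any tree decomposition puts a clique entirely inside one bag — forcing width ≥ 2. The upper and lower bounds meet at 2, so that is the treewidth.

2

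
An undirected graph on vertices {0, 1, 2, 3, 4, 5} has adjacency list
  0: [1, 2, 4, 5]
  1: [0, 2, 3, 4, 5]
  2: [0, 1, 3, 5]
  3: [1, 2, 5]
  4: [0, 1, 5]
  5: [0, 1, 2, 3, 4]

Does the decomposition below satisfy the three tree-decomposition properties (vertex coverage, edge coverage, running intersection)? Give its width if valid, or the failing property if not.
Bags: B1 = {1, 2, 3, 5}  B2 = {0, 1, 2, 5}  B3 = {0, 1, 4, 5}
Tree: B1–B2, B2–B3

Vertex coverage: the bags together contain {0, 1, 2, 3, 4, 5}, the full vertex set. Edge coverage: each edge of G has both endpoints in at least one bag. Running intersection: for every vertex, the bags containing it form a connected subtree. All three properties hold, so this is a valid tree decomposition of width max|bag| − 1 = 3, and hence tw(G) ≤ 3.

Yes; width 3.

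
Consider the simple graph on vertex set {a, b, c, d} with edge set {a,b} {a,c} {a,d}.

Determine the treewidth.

1

A width-1 tree decomposition is:
Bags: B1 = {a, b}  B2 = {a, d}  B3 = {a, c}
Tree: B1–B2, B1–B3
Every bag has size at most 2, so the width is 2 − 1 = 1 and tw(G) ≤ 1. Any graph with an edge has treewidth ≥ 1, and G has the edge a–b. The upper and lower bounds meet at 1, so that is the treewidth.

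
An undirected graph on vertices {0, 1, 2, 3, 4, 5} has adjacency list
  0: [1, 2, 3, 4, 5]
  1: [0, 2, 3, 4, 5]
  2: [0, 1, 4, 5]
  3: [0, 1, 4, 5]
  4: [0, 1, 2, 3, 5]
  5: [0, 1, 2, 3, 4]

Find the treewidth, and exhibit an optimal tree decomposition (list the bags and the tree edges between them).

The largest bag has 5 vertices, giving width 4; this decomposition certifies tw(G) ≤ 4. For the lower bound, the 5 vertices {0, 1, 2, 4, 5} are pairwise adjacent, and any tree decomposition puts a clique entirely inside one bag — forcing width ≥ 4. Combining the bounds, tw(G) = 4.

Treewidth 4.
Bags: B1 = {0, 1, 3, 4, 5}  B2 = {0, 1, 2, 4, 5}
Tree: B1–B2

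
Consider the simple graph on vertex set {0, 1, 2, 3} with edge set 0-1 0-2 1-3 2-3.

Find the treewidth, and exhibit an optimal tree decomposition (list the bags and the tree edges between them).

Each bag holds 3 vertices, so the decomposition has width 2, which upper-bounds the treewidth. For the lower bound, G contains the cycle 2–0–1–3–2, so G is not a forest; only forests have treewidth ≤ 1, hence tw(G) ≥ 2. Therefore the treewidth is 2.

Treewidth 2.
One such decomposition:
Bags: B1 = {0, 1, 2}  B2 = {1, 2, 3}
Tree: B1–B2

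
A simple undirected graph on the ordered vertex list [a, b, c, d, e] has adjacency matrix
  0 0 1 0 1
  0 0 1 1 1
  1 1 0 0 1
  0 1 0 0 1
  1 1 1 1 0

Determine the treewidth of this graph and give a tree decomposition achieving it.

Every bag has size at most 3, so the width is 3 − 1 = 2 and tw(G) ≤ 2. For the lower bound, the 3 vertices {b, d, e} are pairwise adjacent, and any tree decomposition puts a clique entirely inside one bag — forcing width ≥ 2. The upper and lower bounds meet at 2, so that is the treewidth.

Treewidth 2.
One such decomposition:
Bags: B1 = {a, c, e}  B2 = {b, c, e}  B3 = {b, d, e}
Tree: B1–B2, B2–B3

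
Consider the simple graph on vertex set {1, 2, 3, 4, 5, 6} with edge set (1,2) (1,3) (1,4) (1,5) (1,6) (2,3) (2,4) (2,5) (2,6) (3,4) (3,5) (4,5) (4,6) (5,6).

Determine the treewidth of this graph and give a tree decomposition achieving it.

Treewidth 4.
One such decomposition:
Bags: B1 = {1, 2, 3, 4, 5}  B2 = {1, 2, 4, 5, 6}
Tree: B1–B2

Each bag holds 5 vertices, so the decomposition has width 4, which upper-bounds the treewidth. On the other hand G contains the 5-clique {1, 2, 3, 4, 5}. A clique must lie in a single bag of any decomposition, so no decomposition can have width below 4. Therefore the treewidth is 4.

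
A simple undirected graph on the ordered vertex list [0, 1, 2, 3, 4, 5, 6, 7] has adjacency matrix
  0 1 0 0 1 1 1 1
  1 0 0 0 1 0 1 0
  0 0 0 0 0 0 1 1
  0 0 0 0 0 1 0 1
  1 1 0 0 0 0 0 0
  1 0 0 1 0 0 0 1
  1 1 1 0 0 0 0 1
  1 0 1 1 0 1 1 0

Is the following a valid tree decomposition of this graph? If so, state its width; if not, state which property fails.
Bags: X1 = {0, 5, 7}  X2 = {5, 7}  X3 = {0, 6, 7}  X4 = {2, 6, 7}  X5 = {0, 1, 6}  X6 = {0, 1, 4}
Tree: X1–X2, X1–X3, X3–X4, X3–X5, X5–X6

A tree decomposition must satisfy three properties: every vertex lies in some bag; for every edge, both endpoints lie together in some bag; and for every vertex, the bags containing it form a connected subtree. Here vertex 3 appears in no bag, so the decomposition is invalid.

No — vertex 3 appears in no bag.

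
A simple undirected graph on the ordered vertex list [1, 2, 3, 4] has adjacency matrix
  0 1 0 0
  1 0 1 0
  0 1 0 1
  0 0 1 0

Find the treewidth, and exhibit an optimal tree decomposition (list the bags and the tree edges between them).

Treewidth 1.
One optimal decomposition is:
Bags: B1 = {3, 4}  B2 = {2, 3}  B3 = {1, 2}
Tree: B1–B2, B2–B3

Every bag has size at most 2, so the width is 2 − 1 = 1 and tw(G) ≤ 1. G has an edge, so its treewidth is at least 1. The upper and lower bounds meet at 1, so that is the treewidth.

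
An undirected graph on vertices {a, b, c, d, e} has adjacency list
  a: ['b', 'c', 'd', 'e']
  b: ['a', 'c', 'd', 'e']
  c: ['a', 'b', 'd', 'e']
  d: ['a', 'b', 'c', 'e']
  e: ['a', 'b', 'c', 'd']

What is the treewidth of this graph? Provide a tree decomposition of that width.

With just one bag of size 5, the width is 5 − 1 = 4, so tw(G) ≤ 4. On the other hand G contains the 5-clique {a, b, c, d, e}. A clique must lie in a single bag of any decomposition, so no decomposition can have width below 4. Combining the bounds, tw(G) = 4.

Treewidth 4.
One optimal decomposition is:
Bags: B1 = {a, b, c, d, e}
Tree: (single bag)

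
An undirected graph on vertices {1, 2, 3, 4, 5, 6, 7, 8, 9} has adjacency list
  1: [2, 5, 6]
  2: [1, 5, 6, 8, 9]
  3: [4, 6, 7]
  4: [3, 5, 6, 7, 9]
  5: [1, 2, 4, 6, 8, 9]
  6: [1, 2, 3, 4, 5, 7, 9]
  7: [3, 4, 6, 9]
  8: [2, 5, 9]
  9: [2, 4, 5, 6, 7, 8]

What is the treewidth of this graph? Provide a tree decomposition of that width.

The largest bag has 4 vertices, giving width 3; this decomposition certifies tw(G) ≤ 3. On the other hand G contains the 4-clique {2, 5, 8, 9}. A clique must lie in a single bag of any decomposition, so no decomposition can have width below 3. Therefore the treewidth is 3.

Treewidth 3.
One such decomposition:
Bags: B1 = {4, 5, 6, 9}  B2 = {2, 5, 6, 9}  B3 = {2, 5, 8, 9}  B4 = {4, 6, 7, 9}  B5 = {3, 4, 6, 7}  B6 = {1, 2, 5, 6}
Tree: B1–B2, B2–B3, B1–B4, B4–B5, B2–B6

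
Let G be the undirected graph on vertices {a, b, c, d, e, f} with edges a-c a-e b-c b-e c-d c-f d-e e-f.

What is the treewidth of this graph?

2

A width-2 tree decomposition is:
Bags: B1 = {c, e, f}  B2 = {b, c, e}  B3 = {c, d, e}  B4 = {a, c, e}
Tree: B1–B2, B2–B3, B3–B4
Every bag has size at most 3, so the width is 3 − 1 = 2 and tw(G) ≤ 2. Since f–c–b–e–f is a cycle in G, G is not acyclic. Forests are exactly the graphs of treewidth ≤ 1, so tw(G) ≥ 2. Hence tw(G) = 2 exactly.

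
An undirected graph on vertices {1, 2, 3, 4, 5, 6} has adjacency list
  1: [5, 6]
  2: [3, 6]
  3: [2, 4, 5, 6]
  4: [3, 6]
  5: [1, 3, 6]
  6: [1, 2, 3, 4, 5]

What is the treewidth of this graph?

2

A width-2 tree decomposition is:
Bags: B1 = {3, 4, 6}  B2 = {3, 5, 6}  B3 = {1, 5, 6}  B4 = {2, 3, 6}
Tree: B1–B2, B2–B3, B2–B4
The largest bag has 3 vertices, giving width 2; this decomposition certifies tw(G) ≤ 2. On the other hand G contains the 3-clique {1, 5, 6}. A clique must lie in a single bag of any decomposition, so no decomposition can have width below 2. Hence tw(G) = 2 exactly.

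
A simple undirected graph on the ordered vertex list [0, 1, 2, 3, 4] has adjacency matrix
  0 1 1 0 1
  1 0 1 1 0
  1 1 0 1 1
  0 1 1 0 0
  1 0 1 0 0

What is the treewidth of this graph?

A width-2 tree decomposition is:
Bags: B1 = {0, 1, 2}  B2 = {0, 2, 4}  B3 = {1, 2, 3}
Tree: B1–B2, B1–B3
The largest bag has 3 vertices, giving width 2; this decomposition certifies tw(G) ≤ 2. For the lower bound, the 3 vertices {0, 1, 2} are pairwise adjacent, and any tree decomposition puts a clique entirely inside one bag — forcing width ≥ 2. The upper and lower bounds meet at 2, so that is the treewidth.

2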